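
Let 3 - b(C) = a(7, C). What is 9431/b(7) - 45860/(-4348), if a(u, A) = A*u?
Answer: -9724107/50002 ≈ -194.47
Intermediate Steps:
b(C) = 3 - 7*C (b(C) = 3 - C*7 = 3 - 7*C)
9431/b(7) - 45860/(-4348) = 9431/(3 - 7*7) - 45860/(-4348) = 9431/(3 - 49) - 45860*(-1/4348) = 9431/(-46) + 11465/1087 = 9431*(-1/46) + 11465/1087 = -9431/46 + 11465/1087 = -9724107/50002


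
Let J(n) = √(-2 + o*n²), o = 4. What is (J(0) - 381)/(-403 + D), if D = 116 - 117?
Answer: 381/404 - I*√2/404 ≈ 0.94307 - 0.0035005*I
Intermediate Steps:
D = -1
J(n) = √(-2 + 4*n²)
(J(0) - 381)/(-403 + D) = (√(-2 + 4*0²) - 381)/(-403 - 1) = (√(-2 + 4*0) - 381)/(-404) = (√(-2 + 0) - 381)*(-1/404) = (√(-2) - 381)*(-1/404) = (I*√2 - 381)*(-1/404) = (-381 + I*√2)*(-1/404) = 381/404 - I*√2/404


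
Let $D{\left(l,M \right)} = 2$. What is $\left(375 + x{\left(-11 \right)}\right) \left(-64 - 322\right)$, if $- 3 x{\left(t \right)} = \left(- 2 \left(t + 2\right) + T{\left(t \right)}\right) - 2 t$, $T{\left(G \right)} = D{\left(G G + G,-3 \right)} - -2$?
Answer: $- \frac{417266}{3} \approx -1.3909 \cdot 10^{5}$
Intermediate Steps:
$T{\left(G \right)} = 4$ ($T{\left(G \right)} = 2 - -2 = 2 + 2 = 4$)
$x{\left(t \right)} = \frac{4 t}{3}$ ($x{\left(t \right)} = - \frac{\left(- 2 \left(t + 2\right) + 4\right) - 2 t}{3} = - \frac{\left(- 2 \left(2 + t\right) + 4\right) - 2 t}{3} = - \frac{\left(\left(-4 - 2 t\right) + 4\right) - 2 t}{3} = - \frac{- 2 t - 2 t}{3} = - \frac{\left(-4\right) t}{3} = \frac{4 t}{3}$)
$\left(375 + x{\left(-11 \right)}\right) \left(-64 - 322\right) = \left(375 + \frac{4}{3} \left(-11\right)\right) \left(-64 - 322\right) = \left(375 - \frac{44}{3}\right) \left(-386\right) = \frac{1081}{3} \left(-386\right) = - \frac{417266}{3}$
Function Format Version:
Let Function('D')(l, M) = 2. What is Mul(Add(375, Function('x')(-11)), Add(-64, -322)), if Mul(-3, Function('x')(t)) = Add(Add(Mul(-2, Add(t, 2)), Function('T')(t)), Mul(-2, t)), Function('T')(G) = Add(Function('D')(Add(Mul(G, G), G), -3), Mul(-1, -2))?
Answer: Rational(-417266, 3) ≈ -1.3909e+5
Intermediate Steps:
Function('T')(G) = 4 (Function('T')(G) = Add(2, Mul(-1, -2)) = Add(2, 2) = 4)
Function('x')(t) = Mul(Rational(4, 3), t) (Function('x')(t) = Mul(Rational(-1, 3), Add(Add(Mul(-2, Add(t, 2)), 4), Mul(-2, t))) = Mul(Rational(-1, 3), Add(Add(Mul(-2, Add(2, t)), 4), Mul(-2, t))) = Mul(Rational(-1, 3), Add(Add(Add(-4, Mul(-2, t)), 4), Mul(-2, t))) = Mul(Rational(-1, 3), Add(Mul(-2, t), Mul(-2, t))) = Mul(Rational(-1, 3), Mul(-4, t)) = Mul(Rational(4, 3), t))
Mul(Add(375, Function('x')(-11)), Add(-64, -322)) = Mul(Add(375, Mul(Rational(4, 3), -11)), Add(-64, -322)) = Mul(Add(375, Rational(-44, 3)), -386) = Mul(Rational(1081, 3), -386) = Rational(-417266, 3)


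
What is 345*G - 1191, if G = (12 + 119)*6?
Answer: 269979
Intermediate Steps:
G = 786 (G = 131*6 = 786)
345*G - 1191 = 345*786 - 1191 = 271170 - 1191 = 269979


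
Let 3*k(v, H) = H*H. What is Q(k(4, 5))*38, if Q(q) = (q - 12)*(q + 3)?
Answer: -14212/9 ≈ -1579.1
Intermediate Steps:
k(v, H) = H**2/3 (k(v, H) = (H*H)/3 = H**2/3)
Q(q) = (-12 + q)*(3 + q)
Q(k(4, 5))*38 = (-36 + ((1/3)*5**2)**2 - 3*5**2)*38 = (-36 + ((1/3)*25)**2 - 3*25)*38 = (-36 + (25/3)**2 - 9*25/3)*38 = (-36 + 625/9 - 75)*38 = -374/9*38 = -14212/9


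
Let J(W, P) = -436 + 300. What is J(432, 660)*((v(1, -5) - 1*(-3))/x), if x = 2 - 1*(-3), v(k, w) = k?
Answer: -544/5 ≈ -108.80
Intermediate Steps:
J(W, P) = -136
x = 5 (x = 2 + 3 = 5)
J(432, 660)*((v(1, -5) - 1*(-3))/x) = -136*(1 - 1*(-3))/5 = -136*(1 + 3)/5 = -544/5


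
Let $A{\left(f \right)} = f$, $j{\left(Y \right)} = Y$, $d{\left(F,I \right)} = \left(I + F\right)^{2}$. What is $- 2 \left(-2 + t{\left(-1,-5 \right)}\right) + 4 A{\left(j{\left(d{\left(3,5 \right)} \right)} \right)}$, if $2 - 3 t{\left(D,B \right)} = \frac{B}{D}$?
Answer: $262$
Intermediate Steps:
$d{\left(F,I \right)} = \left(F + I\right)^{2}$
$t{\left(D,B \right)} = \frac{2}{3} - \frac{B}{3 D}$ ($t{\left(D,B \right)} = \frac{2}{3} - \frac{B \frac{1}{D}}{3} = \frac{2}{3} - \frac{B}{3 D}$)
$- 2 \left(-2 + t{\left(-1,-5 \right)}\right) + 4 A{\left(j{\left(d{\left(3,5 \right)} \right)} \right)} = - 2 \left(-2 + \frac{\left(-1\right) \left(-5\right) + 2 \left(-1\right)}{3 \left(-1\right)}\right) + 4 \left(3 + 5\right)^{2} = - 2 \left(-2 + \frac{1}{3} \left(-1\right) \left(5 - 2\right)\right) + 4 \cdot 8^{2} = - 2 \left(-2 + \frac{1}{3} \left(-1\right) 3\right) + 4 \cdot 64 = - 2 \left(-2 - 1\right) + 256 = \left(-2\right) \left(-3\right) + 256 = 6 + 256 = 262$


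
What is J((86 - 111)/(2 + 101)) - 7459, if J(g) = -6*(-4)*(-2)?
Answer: -7507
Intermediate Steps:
J(g) = -48 (J(g) = 24*(-2) = -48)
J((86 - 111)/(2 + 101)) - 7459 = -48 - 7459 = -7507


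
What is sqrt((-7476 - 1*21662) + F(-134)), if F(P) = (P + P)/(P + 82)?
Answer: I*sqrt(4923451)/13 ≈ 170.68*I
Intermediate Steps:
F(P) = 2*P/(82 + P) (F(P) = (2*P)/(82 + P) = 2*P/(82 + P))
sqrt((-7476 - 1*21662) + F(-134)) = sqrt((-7476 - 1*21662) + 2*(-134)/(82 - 134)) = sqrt((-7476 - 21662) + 2*(-134)/(-52)) = sqrt(-29138 + 2*(-134)*(-1/52)) = sqrt(-29138 + 67/13) = sqrt(-378727/13) = I*sqrt(4923451)/13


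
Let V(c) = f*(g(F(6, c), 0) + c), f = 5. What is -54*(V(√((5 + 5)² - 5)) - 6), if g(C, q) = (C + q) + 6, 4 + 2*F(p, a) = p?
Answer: -1566 - 270*√95 ≈ -4197.6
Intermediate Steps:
F(p, a) = -2 + p/2
g(C, q) = 6 + C + q
V(c) = 35 + 5*c (V(c) = 5*((6 + (-2 + (½)*6) + 0) + c) = 5*((6 + (-2 + 3) + 0) + c) = 5*((6 + 1 + 0) + c) = 5*(7 + c) = 35 + 5*c)
-54*(V(√((5 + 5)² - 5)) - 6) = -54*((35 + 5*√((5 + 5)² - 5)) - 6) = -54*((35 + 5*√(10² - 5)) - 6) = -54*((35 + 5*√(100 - 5)) - 6) = -54*((35 + 5*√95) - 6) = -54*(29 + 5*√95) = -1566 - 270*√95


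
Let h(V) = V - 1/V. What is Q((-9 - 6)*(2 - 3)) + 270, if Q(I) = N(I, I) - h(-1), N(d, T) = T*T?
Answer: 495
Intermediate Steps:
h(V) = V - 1/V
N(d, T) = T**2
Q(I) = I**2 (Q(I) = I**2 - (-1 - 1/(-1)) = I**2 - (-1 - 1*(-1)) = I**2 - (-1 + 1) = I**2 - 1*0 = I**2 + 0 = I**2)
Q((-9 - 6)*(2 - 3)) + 270 = ((-9 - 6)*(2 - 3))**2 + 270 = (-15*(-1))**2 + 270 = 15**2 + 270 = 225 + 270 = 495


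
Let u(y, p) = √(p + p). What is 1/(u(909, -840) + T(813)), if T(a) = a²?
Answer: 220323/145626673547 - 4*I*√105/436880020641 ≈ 1.5129e-6 - 9.3819e-11*I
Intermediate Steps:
u(y, p) = √2*√p (u(y, p) = √(2*p) = √2*√p)
1/(u(909, -840) + T(813)) = 1/(√2*√(-840) + 813²) = 1/(√2*(2*I*√210) + 660969) = 1/(4*I*√105 + 660969) = 1/(660969 + 4*I*√105)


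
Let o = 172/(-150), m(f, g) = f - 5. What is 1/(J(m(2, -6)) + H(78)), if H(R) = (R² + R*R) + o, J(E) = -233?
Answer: 75/895039 ≈ 8.3795e-5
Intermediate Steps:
m(f, g) = -5 + f
o = -86/75 (o = 172*(-1/150) = -86/75 ≈ -1.1467)
H(R) = -86/75 + 2*R² (H(R) = (R² + R*R) - 86/75 = (R² + R²) - 86/75 = 2*R² - 86/75 = -86/75 + 2*R²)
1/(J(m(2, -6)) + H(78)) = 1/(-233 + (-86/75 + 2*78²)) = 1/(-233 + (-86/75 + 2*6084)) = 1/(-233 + (-86/75 + 12168)) = 1/(-233 + 912514/75) = 1/(895039/75) = 75/895039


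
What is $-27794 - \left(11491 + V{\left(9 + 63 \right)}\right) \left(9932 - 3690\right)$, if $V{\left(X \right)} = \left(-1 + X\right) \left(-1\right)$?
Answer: $-71311434$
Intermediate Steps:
$V{\left(X \right)} = 1 - X$
$-27794 - \left(11491 + V{\left(9 + 63 \right)}\right) \left(9932 - 3690\right) = -27794 - \left(11491 + \left(1 - \left(9 + 63\right)\right)\right) \left(9932 - 3690\right) = -27794 - \left(11491 + \left(1 - 72\right)\right) 6242 = -27794 - \left(11491 - 71\right) 6242 = -27794 - 11420 \cdot 6242 = -27794 - 71283640 = -71311434$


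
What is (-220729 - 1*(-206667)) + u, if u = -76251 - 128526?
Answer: -218839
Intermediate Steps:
u = -204777
(-220729 - 1*(-206667)) + u = (-220729 - 1*(-206667)) - 204777 = (-220729 + 206667) - 204777 = -14062 - 204777 = -218839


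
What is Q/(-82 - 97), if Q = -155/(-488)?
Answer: -155/87352 ≈ -0.0017744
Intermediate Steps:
Q = 155/488 (Q = -155*(-1/488) = 155/488 ≈ 0.31762)
Q/(-82 - 97) = 155/(488*(-82 - 97)) = (155/488)/(-179) = (155/488)*(-1/179) = -155/87352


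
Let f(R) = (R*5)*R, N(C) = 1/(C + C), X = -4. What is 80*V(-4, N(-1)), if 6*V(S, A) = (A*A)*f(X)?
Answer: 800/3 ≈ 266.67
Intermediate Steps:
N(C) = 1/(2*C)
f(R) = 5*R**2 (f(R) = (5*R)*R = 5*R**2)
V(S, A) = 40*A**2/3 (V(S, A) = ((A*A)*(5*(-4)**2))/6 = (A**2*(5*16))/6 = (A**2*80)/6 = (80*A**2)/6 = 40*A**2/3)
80*V(-4, N(-1)) = 80*(40*((1/2)/(-1))**2/3) = 80*(40*((1/2)*(-1))**2/3) = 80*(40*(-1/2)**2/3) = 80*((40/3)*(1/4)) = 80*(10/3) = 800/3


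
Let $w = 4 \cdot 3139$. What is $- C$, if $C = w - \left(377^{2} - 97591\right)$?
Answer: $31982$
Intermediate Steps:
$w = 12556$
$C = -31982$ ($C = 12556 - \left(377^{2} - 97591\right) = 12556 - \left(142129 - 97591\right) = 12556 - 44538 = -31982$)
$- C = \left(-1\right) \left(-31982\right) = 31982$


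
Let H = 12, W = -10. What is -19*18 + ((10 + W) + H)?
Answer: -330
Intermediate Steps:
-19*18 + ((10 + W) + H) = -19*18 + ((10 - 10) + 12) = -342 + (0 + 12) = -342 + 12 = -330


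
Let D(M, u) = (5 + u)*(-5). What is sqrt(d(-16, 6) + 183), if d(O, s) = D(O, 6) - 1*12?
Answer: 2*sqrt(29) ≈ 10.770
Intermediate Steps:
D(M, u) = -25 - 5*u
d(O, s) = -67 (d(O, s) = (-25 - 5*6) - 1*12 = (-25 - 30) - 12 = -55 - 12 = -67)
sqrt(d(-16, 6) + 183) = sqrt(-67 + 183) = sqrt(116) = 2*sqrt(29)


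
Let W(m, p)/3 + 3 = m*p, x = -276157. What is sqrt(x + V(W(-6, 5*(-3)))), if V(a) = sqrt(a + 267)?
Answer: sqrt(-276157 + 4*sqrt(33)) ≈ 525.48*I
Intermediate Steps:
W(m, p) = -9 + 3*m*p (W(m, p) = -9 + 3*(m*p) = -9 + 3*m*p)
V(a) = sqrt(267 + a)
sqrt(x + V(W(-6, 5*(-3)))) = sqrt(-276157 + sqrt(267 + (-9 + 3*(-6)*(5*(-3))))) = sqrt(-276157 + sqrt(267 + (-9 + 3*(-6)*(-15)))) = sqrt(-276157 + sqrt(267 + (-9 + 270))) = sqrt(-276157 + sqrt(267 + 261)) = sqrt(-276157 + sqrt(528)) = sqrt(-276157 + 4*sqrt(33))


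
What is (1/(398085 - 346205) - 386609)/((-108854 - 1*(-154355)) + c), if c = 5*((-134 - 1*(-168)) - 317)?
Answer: -20057274919/2287181680 ≈ -8.7694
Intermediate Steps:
c = -1415 (c = 5*((-134 + 168) - 317) = 5*(34 - 317) = 5*(-283) = -1415)
(1/(398085 - 346205) - 386609)/((-108854 - 1*(-154355)) + c) = (1/(398085 - 346205) - 386609)/((-108854 - 1*(-154355)) - 1415) = (1/51880 - 386609)/((-108854 + 154355) - 1415) = (1/51880 - 386609)/(45501 - 1415) = -20057274919/51880/44086 = -20057274919/51880*1/44086 = -20057274919/2287181680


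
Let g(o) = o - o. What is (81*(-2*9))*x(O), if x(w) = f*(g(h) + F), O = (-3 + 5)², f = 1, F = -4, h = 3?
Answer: 5832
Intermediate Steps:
O = 4 (O = 2² = 4)
g(o) = 0
x(w) = -4 (x(w) = 1*(0 - 4) = 1*(-4) = -4)
(81*(-2*9))*x(O) = (81*(-2*9))*(-4) = (81*(-18))*(-4) = -1458*(-4) = 5832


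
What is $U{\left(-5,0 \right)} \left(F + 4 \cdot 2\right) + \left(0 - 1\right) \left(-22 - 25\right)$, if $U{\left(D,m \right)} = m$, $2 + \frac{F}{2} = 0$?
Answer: $47$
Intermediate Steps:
$F = -4$ ($F = -4 + 2 \cdot 0 = -4 + 0 = -4$)
$U{\left(-5,0 \right)} \left(F + 4 \cdot 2\right) + \left(0 - 1\right) \left(-22 - 25\right) = 0 \left(-4 + 4 \cdot 2\right) + \left(0 - 1\right) \left(-22 - 25\right) = 0 \left(-4 + 8\right) - -47 = 0 \cdot 4 + 47 = 0 + 47 = 47$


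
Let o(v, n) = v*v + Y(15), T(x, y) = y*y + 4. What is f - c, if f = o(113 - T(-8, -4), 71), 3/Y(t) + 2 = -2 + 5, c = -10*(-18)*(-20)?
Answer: 12252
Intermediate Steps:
c = -3600 (c = 180*(-20) = -3600)
T(x, y) = 4 + y**2 (T(x, y) = y**2 + 4 = 4 + y**2)
Y(t) = 3 (Y(t) = 3/(-2 + (-2 + 5)) = 3/(-2 + 3) = 3/1 = 3*1 = 3)
o(v, n) = 3 + v**2 (o(v, n) = v*v + 3 = v**2 + 3 = 3 + v**2)
f = 8652 (f = 3 + (113 - (4 + (-4)**2))**2 = 3 + (113 - (4 + 16))**2 = 3 + (113 - 1*20)**2 = 3 + (113 - 20)**2 = 3 + 93**2 = 3 + 8649 = 8652)
f - c = 8652 - 1*(-3600) = 8652 + 3600 = 12252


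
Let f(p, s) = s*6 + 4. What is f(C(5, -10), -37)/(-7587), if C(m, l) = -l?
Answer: 218/7587 ≈ 0.028733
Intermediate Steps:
f(p, s) = 4 + 6*s (f(p, s) = 6*s + 4 = 4 + 6*s)
f(C(5, -10), -37)/(-7587) = (4 + 6*(-37))/(-7587) = (4 - 222)*(-1/7587) = -218*(-1/7587) = 218/7587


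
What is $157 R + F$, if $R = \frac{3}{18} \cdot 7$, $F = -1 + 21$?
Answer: $\frac{1219}{6} \approx 203.17$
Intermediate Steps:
$F = 20$
$R = \frac{7}{6}$ ($R = 3 \cdot \frac{1}{18} \cdot 7 = \frac{1}{6} \cdot 7 = \frac{7}{6} \approx 1.1667$)
$157 R + F = 157 \cdot \frac{7}{6} + 20 = \frac{1099}{6} + 20 = \frac{1219}{6}$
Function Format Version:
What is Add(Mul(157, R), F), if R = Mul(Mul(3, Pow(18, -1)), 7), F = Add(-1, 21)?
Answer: Rational(1219, 6) ≈ 203.17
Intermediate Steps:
F = 20
R = Rational(7, 6) (R = Mul(Mul(3, Rational(1, 18)), 7) = Mul(Rational(1, 6), 7) = Rational(7, 6) ≈ 1.1667)
Add(Mul(157, R), F) = Add(Mul(157, Rational(7, 6)), 20) = Add(Rational(1099, 6), 20) = Rational(1219, 6)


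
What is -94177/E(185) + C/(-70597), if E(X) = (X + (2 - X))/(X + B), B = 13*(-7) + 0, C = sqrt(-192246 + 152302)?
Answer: -4426319 - 2*I*sqrt(9986)/70597 ≈ -4.4263e+6 - 0.002831*I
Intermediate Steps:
C = 2*I*sqrt(9986) (C = sqrt(-39944) = 2*I*sqrt(9986) ≈ 199.86*I)
B = -91 (B = -91 + 0 = -91)
E(X) = 2/(-91 + X) (E(X) = (X + (2 - X))/(X - 91) = 2/(-91 + X))
-94177/E(185) + C/(-70597) = -94177/(2/(-91 + 185)) + (2*I*sqrt(9986))/(-70597) = -94177/(2/94) + (2*I*sqrt(9986))*(-1/70597) = -94177/(2*(1/94)) - 2*I*sqrt(9986)/70597 = -94177/1/47 - 2*I*sqrt(9986)/70597 = -94177*47 - 2*I*sqrt(9986)/70597 = -4426319 - 2*I*sqrt(9986)/70597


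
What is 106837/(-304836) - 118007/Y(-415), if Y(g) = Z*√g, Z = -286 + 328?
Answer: -5623/16044 + 118007*I*√415/17430 ≈ -0.35047 + 137.92*I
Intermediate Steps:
Z = 42
Y(g) = 42*√g
106837/(-304836) - 118007/Y(-415) = 106837/(-304836) - 118007*(-I*√415/17430) = 106837*(-1/304836) - 118007*(-I*√415/17430) = -5623/16044 - 118007*(-I*√415/17430) = -5623/16044 - (-118007)*I*√415/17430 = -5623/16044 + 118007*I*√415/17430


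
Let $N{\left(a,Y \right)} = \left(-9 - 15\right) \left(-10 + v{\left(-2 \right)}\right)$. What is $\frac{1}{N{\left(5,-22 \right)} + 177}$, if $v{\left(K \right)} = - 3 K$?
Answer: $\frac{1}{273} \approx 0.003663$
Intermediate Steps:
$N{\left(a,Y \right)} = 96$ ($N{\left(a,Y \right)} = \left(-9 - 15\right) \left(-10 - -6\right) = - 24 \left(-10 + 6\right) = \left(-24\right) \left(-4\right) = 96$)
$\frac{1}{N{\left(5,-22 \right)} + 177} = \frac{1}{96 + 177} = \frac{1}{273}$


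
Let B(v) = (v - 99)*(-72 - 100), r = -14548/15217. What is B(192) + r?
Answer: -243425680/15217 ≈ -15997.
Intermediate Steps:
r = -14548/15217 (r = -14548*1/15217 = -14548/15217 ≈ -0.95604)
B(v) = 17028 - 172*v (B(v) = (-99 + v)*(-172) = 17028 - 172*v)
B(192) + r = (17028 - 172*192) - 14548/15217 = (17028 - 33024) - 14548/15217 = -15996 - 14548/15217 = -243425680/15217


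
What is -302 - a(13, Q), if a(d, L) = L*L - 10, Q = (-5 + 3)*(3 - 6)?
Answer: -328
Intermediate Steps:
Q = 6 (Q = -2*(-3) = 6)
a(d, L) = -10 + L² (a(d, L) = L² - 10 = -10 + L²)
-302 - a(13, Q) = -302 - (-10 + 6²) = -302 - (-10 + 36) = -302 - 1*26 = -302 - 26 = -328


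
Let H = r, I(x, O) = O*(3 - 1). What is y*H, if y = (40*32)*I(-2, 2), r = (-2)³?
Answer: -40960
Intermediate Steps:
I(x, O) = 2*O (I(x, O) = O*2 = 2*O)
r = -8
H = -8
y = 5120 (y = (40*32)*(2*2) = 1280*4 = 5120)
y*H = 5120*(-8) = -40960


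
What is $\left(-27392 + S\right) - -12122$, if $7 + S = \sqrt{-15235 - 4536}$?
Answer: $-15277 + i \sqrt{19771} \approx -15277.0 + 140.61 i$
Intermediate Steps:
$S = -7 + i \sqrt{19771}$ ($S = -7 + \sqrt{-15235 - 4536} = -7 + \sqrt{-19771} = -7 + i \sqrt{19771} \approx -7.0 + 140.61 i$)
$\left(-27392 + S\right) - -12122 = \left(-27392 - \left(7 - i \sqrt{19771}\right)\right) - -12122 = \left(-27399 + i \sqrt{19771}\right) + \left(-4151 + 16273\right) = \left(-27399 + i \sqrt{19771}\right) + 12122 = -15277 + i \sqrt{19771}$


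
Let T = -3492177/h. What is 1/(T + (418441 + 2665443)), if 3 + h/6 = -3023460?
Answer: 6046926/18648019504643 ≈ 3.2427e-7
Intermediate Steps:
h = -18140778 (h = -18 + 6*(-3023460) = -18 - 18140760 = -18140778)
T = 1164059/6046926 (T = -3492177/(-18140778) = -3492177*(-1/18140778) = 1164059/6046926 ≈ 0.19250)
1/(T + (418441 + 2665443)) = 1/(1164059/6046926 + (418441 + 2665443)) = 1/(1164059/6046926 + 3083884) = 1/(18648019504643/6046926) = 6046926/18648019504643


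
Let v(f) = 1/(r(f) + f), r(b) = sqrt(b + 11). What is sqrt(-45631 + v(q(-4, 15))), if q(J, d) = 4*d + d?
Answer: sqrt(-3422324 - 45631*sqrt(86))/sqrt(75 + sqrt(86)) ≈ 213.61*I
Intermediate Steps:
q(J, d) = 5*d
r(b) = sqrt(11 + b)
v(f) = 1/(f + sqrt(11 + f)) (v(f) = 1/(sqrt(11 + f) + f) = 1/(f + sqrt(11 + f)))
sqrt(-45631 + v(q(-4, 15))) = sqrt(-45631 + 1/(5*15 + sqrt(11 + 5*15))) = sqrt(-45631 + 1/(75 + sqrt(11 + 75))) = sqrt(-45631 + 1/(75 + sqrt(86)))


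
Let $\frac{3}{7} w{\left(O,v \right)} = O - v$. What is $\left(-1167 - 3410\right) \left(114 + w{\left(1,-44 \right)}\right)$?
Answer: $-1002363$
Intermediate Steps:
$w{\left(O,v \right)} = - \frac{7 v}{3} + \frac{7 O}{3}$ ($w{\left(O,v \right)} = \frac{7 \left(O - v\right)}{3} = - \frac{7 v}{3} + \frac{7 O}{3}$)
$\left(-1167 - 3410\right) \left(114 + w{\left(1,-44 \right)}\right) = \left(-1167 - 3410\right) \left(114 + \left(\left(- \frac{7}{3}\right) \left(-44\right) + \frac{7}{3} \cdot 1\right)\right) = - 4577 \left(114 + \left(\frac{308}{3} + \frac{7}{3}\right)\right) = - 4577 \left(114 + 105\right) = \left(-4577\right) 219 = -1002363$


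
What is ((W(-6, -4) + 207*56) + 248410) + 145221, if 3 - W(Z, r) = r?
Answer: 405230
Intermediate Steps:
W(Z, r) = 3 - r
((W(-6, -4) + 207*56) + 248410) + 145221 = (((3 - 1*(-4)) + 207*56) + 248410) + 145221 = (((3 + 4) + 11592) + 248410) + 145221 = ((7 + 11592) + 248410) + 145221 = (11599 + 248410) + 145221 = 260009 + 145221 = 405230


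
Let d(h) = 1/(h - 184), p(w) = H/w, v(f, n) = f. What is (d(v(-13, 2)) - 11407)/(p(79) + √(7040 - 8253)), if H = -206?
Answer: 36570607320/1499715493 + 14024650380*I*√1213/1499715493 ≈ 24.385 + 325.7*I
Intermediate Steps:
p(w) = -206/w
d(h) = 1/(-184 + h)
(d(v(-13, 2)) - 11407)/(p(79) + √(7040 - 8253)) = (1/(-184 - 13) - 11407)/(-206/79 + √(7040 - 8253)) = (1/(-197) - 11407)/(-206*1/79 + √(-1213)) = (-1/197 - 11407)/(-206/79 + I*√1213) = -2247180/(197*(-206/79 + I*√1213))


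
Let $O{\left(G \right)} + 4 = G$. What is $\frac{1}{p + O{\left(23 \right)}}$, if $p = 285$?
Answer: $\frac{1}{304} \approx 0.0032895$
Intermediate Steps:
$O{\left(G \right)} = -4 + G$
$\frac{1}{p + O{\left(23 \right)}} = \frac{1}{285 + \left(-4 + 23\right)} = \frac{1}{285 + 19} = \frac{1}{304}$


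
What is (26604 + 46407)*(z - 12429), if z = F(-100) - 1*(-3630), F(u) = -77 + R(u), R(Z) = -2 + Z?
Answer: -655492758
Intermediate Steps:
F(u) = -79 + u (F(u) = -77 + (-2 + u) = -79 + u)
z = 3451 (z = (-79 - 100) - 1*(-3630) = -179 + 3630 = 3451)
(26604 + 46407)*(z - 12429) = (26604 + 46407)*(3451 - 12429) = 73011*(-8978) = -655492758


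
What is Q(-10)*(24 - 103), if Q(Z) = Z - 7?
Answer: 1343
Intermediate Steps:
Q(Z) = -7 + Z
Q(-10)*(24 - 103) = (-7 - 10)*(24 - 103) = -17*(-79) = 1343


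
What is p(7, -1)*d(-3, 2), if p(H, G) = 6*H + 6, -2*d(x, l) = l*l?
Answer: -96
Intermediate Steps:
d(x, l) = -l²/2 (d(x, l) = -l*l/2 = -l²/2)
p(H, G) = 6 + 6*H
p(7, -1)*d(-3, 2) = (6 + 6*7)*(-½*2²) = (6 + 42)*(-½*4) = 48*(-2) = -96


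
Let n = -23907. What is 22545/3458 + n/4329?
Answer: 382741/383838 ≈ 0.99714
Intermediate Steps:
22545/3458 + n/4329 = 22545/3458 - 23907/4329 = 22545*(1/3458) - 23907*1/4329 = 22545/3458 - 613/111 = 382741/383838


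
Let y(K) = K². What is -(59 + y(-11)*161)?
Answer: -19540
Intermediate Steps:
-(59 + y(-11)*161) = -(59 + (-11)²*161) = -(59 + 121*161) = -(59 + 19481) = -1*19540 = -19540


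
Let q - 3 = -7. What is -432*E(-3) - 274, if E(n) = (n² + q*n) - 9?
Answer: -5458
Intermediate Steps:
q = -4 (q = 3 - 7 = -4)
E(n) = -9 + n² - 4*n (E(n) = (n² - 4*n) - 9 = -9 + n² - 4*n)
-432*E(-3) - 274 = -432*(-9 + (-3)² - 4*(-3)) - 274 = -432*(-9 + 9 + 12) - 274 = -432*12 - 274 = -5184 - 274 = -5458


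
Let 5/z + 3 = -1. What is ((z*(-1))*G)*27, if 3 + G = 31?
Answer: 945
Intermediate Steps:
z = -5/4 (z = 5/(-3 - 1) = 5/(-4) = 5*(-1/4) = -5/4 ≈ -1.2500)
G = 28 (G = -3 + 31 = 28)
((z*(-1))*G)*27 = (-5/4*(-1)*28)*27 = ((5/4)*28)*27 = 35*27 = 945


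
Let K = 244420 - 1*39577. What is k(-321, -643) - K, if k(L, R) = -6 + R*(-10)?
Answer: -198419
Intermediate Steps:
K = 204843 (K = 244420 - 39577 = 204843)
k(L, R) = -6 - 10*R
k(-321, -643) - K = (-6 - 10*(-643)) - 1*204843 = (-6 + 6430) - 204843 = 6424 - 204843 = -198419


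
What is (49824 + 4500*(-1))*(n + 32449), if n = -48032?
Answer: -706283892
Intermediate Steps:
(49824 + 4500*(-1))*(n + 32449) = (49824 + 4500*(-1))*(-48032 + 32449) = (49824 - 4500)*(-15583) = 45324*(-15583) = -706283892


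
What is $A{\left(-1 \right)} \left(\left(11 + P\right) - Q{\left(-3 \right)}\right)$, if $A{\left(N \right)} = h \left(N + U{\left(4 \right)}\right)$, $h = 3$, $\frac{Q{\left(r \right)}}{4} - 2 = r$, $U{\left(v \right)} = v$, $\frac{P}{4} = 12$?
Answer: $567$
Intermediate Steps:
$P = 48$ ($P = 4 \cdot 12 = 48$)
$Q{\left(r \right)} = 8 + 4 r$
$A{\left(N \right)} = 12 + 3 N$ ($A{\left(N \right)} = 3 \left(N + 4\right) = 3 \left(4 + N\right) = 12 + 3 N$)
$A{\left(-1 \right)} \left(\left(11 + P\right) - Q{\left(-3 \right)}\right) = \left(12 + 3 \left(-1\right)\right) \left(\left(11 + 48\right) - \left(8 + 4 \left(-3\right)\right)\right) = \left(12 - 3\right) \left(59 - \left(8 - 12\right)\right) = 9 \left(59 - -4\right) = 9 \left(59 + 4\right) = 9 \cdot 63 = 567$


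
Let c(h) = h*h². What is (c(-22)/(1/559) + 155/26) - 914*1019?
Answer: -178973393/26 ≈ -6.8836e+6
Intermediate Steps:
c(h) = h³
(c(-22)/(1/559) + 155/26) - 914*1019 = ((-22)³/(1/559) + 155/26) - 914*1019 = (-10648/1/559 + 155*(1/26)) - 931366 = (-10648*559 + 155/26) - 931366 = (-5952232 + 155/26) - 931366 = -154757877/26 - 931366 = -178973393/26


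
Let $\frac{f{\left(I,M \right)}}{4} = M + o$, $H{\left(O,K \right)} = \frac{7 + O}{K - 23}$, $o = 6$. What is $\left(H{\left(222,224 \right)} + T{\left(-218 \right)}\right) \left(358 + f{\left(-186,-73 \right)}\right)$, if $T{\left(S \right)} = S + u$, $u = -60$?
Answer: $- \frac{1669470}{67} \approx -24917.0$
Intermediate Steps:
$H{\left(O,K \right)} = \frac{7 + O}{-23 + K}$
$f{\left(I,M \right)} = 24 + 4 M$ ($f{\left(I,M \right)} = 4 \left(M + 6\right) = 4 \left(6 + M\right) = 24 + 4 M$)
$T{\left(S \right)} = -60 + S$ ($T{\left(S \right)} = S - 60 = -60 + S$)
$\left(H{\left(222,224 \right)} + T{\left(-218 \right)}\right) \left(358 + f{\left(-186,-73 \right)}\right) = \left(\frac{7 + 222}{-23 + 224} - 278\right) \left(358 + \left(24 + 4 \left(-73\right)\right)\right) = \left(\frac{1}{201} \cdot 229 - 278\right) \left(358 + \left(24 - 292\right)\right) = \left(\frac{1}{201} \cdot 229 - 278\right) \left(358 - 268\right) = \left(\frac{229}{201} - 278\right) 90 = \left(- \frac{55649}{201}\right) 90 = - \frac{1669470}{67}$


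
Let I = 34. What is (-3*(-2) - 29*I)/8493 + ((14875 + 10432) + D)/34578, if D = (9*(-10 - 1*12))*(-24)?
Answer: 73801549/97890318 ≈ 0.75392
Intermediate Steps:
D = 4752 (D = (9*(-10 - 12))*(-24) = (9*(-22))*(-24) = -198*(-24) = 4752)
(-3*(-2) - 29*I)/8493 + ((14875 + 10432) + D)/34578 = (-3*(-2) - 29*34)/8493 + ((14875 + 10432) + 4752)/34578 = (6 - 986)*(1/8493) + (25307 + 4752)*(1/34578) = -980*1/8493 + 30059*(1/34578) = -980/8493 + 30059/34578 = 73801549/97890318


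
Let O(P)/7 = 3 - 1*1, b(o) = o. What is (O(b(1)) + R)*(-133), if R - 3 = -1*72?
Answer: 7315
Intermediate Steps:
R = -69 (R = 3 - 1*72 = 3 - 72 = -69)
O(P) = 14 (O(P) = 7*(3 - 1*1) = 7*(3 - 1) = 7*2 = 14)
(O(b(1)) + R)*(-133) = (14 - 69)*(-133) = -55*(-133) = 7315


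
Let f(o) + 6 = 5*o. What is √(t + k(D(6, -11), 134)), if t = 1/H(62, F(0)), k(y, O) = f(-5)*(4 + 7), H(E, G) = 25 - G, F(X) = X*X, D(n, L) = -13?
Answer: 2*I*√2131/5 ≈ 18.465*I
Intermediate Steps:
f(o) = -6 + 5*o
F(X) = X²
k(y, O) = -341 (k(y, O) = (-6 + 5*(-5))*(4 + 7) = (-6 - 25)*11 = -31*11 = -341)
t = 1/25 (t = 1/(25 - 1*0²) = 1/(25 - 1*0) = 1/(25 + 0) = 1/25 ≈ 0.040000)
√(t + k(D(6, -11), 134)) = √(1/25 - 341) = √(-8524/25) = 2*I*√2131/5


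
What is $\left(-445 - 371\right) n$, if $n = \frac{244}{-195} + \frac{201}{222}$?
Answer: $\frac{678776}{2405} \approx 282.24$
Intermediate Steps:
$n = - \frac{4991}{14430}$ ($n = 244 \left(- \frac{1}{195}\right) + 201 \cdot \frac{1}{222} = - \frac{244}{195} + \frac{67}{74} = - \frac{4991}{14430} \approx -0.34588$)
$\left(-445 - 371\right) n = \left(-445 - 371\right) \left(- \frac{4991}{14430}\right) = \left(-816\right) \left(- \frac{4991}{14430}\right) = \frac{678776}{2405}$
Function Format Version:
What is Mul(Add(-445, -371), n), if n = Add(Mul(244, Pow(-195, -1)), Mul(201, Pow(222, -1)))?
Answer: Rational(678776, 2405) ≈ 282.24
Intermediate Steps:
n = Rational(-4991, 14430) (n = Add(Mul(244, Rational(-1, 195)), Mul(201, Rational(1, 222))) = Add(Rational(-244, 195), Rational(67, 74)) = Rational(-4991, 14430) ≈ -0.34588)
Mul(Add(-445, -371), n) = Mul(Add(-445, -371), Rational(-4991, 14430)) = Mul(-816, Rational(-4991, 14430)) = Rational(678776, 2405)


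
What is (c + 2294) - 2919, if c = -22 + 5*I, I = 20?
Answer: -547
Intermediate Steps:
c = 78 (c = -22 + 5*20 = -22 + 100 = 78)
(c + 2294) - 2919 = (78 + 2294) - 2919 = 2372 - 2919 = -547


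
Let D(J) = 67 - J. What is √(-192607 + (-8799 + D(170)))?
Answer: I*√201509 ≈ 448.9*I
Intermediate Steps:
√(-192607 + (-8799 + D(170))) = √(-192607 + (-8799 + (67 - 1*170))) = √(-192607 + (-8799 + (67 - 170))) = √(-192607 + (-8799 - 103)) = √(-192607 - 8902) = √(-201509) = I*√201509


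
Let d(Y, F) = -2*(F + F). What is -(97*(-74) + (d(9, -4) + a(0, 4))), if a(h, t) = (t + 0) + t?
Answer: 7154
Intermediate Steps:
d(Y, F) = -4*F
a(h, t) = 2*t (a(h, t) = t + t = 2*t)
-(97*(-74) + (d(9, -4) + a(0, 4))) = -(97*(-74) + (-4*(-4) + 2*4)) = -(-7178 + (16 + 8)) = -(-7178 + 24) = -1*(-7154) = 7154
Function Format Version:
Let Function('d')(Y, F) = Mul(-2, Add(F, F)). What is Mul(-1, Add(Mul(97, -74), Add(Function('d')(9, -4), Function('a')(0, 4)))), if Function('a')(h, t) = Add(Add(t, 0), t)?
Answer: 7154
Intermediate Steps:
Function('d')(Y, F) = Mul(-4, F) (Function('d')(Y, F) = Mul(-2, Mul(2, F)) = Mul(-4, F))
Function('a')(h, t) = Mul(2, t) (Function('a')(h, t) = Add(t, t) = Mul(2, t))
Mul(-1, Add(Mul(97, -74), Add(Function('d')(9, -4), Function('a')(0, 4)))) = Mul(-1, Add(Mul(97, -74), Add(Mul(-4, -4), Mul(2, 4)))) = Mul(-1, Add(-7178, Add(16, 8))) = Mul(-1, Add(-7178, 24)) = Mul(-1, -7154) = 7154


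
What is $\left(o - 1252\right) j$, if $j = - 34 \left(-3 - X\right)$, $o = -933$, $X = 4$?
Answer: $-520030$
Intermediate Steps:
$j = 238$ ($j = - 34 \left(-3 - 4\right) = \left(-34\right) \left(-7\right) = 238$)
$\left(o - 1252\right) j = \left(-933 - 1252\right) 238 = \left(-2185\right) 238 = -520030$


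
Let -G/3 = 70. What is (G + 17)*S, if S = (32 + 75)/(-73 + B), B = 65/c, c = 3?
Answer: 61953/154 ≈ 402.29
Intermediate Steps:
G = -210 (G = -3*70 = -210)
B = 65/3 ≈ 21.667
S = -321/154 (S = (32 + 75)/(-73 + 65/3) = 107/(-154/3) = 107*(-3/154) = -321/154 ≈ -2.0844)
(G + 17)*S = (-210 + 17)*(-321/154) = -193*(-321/154) = 61953/154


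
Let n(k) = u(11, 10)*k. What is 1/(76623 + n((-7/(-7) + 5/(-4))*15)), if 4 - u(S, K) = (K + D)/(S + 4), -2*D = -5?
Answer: 8/612889 ≈ 1.3053e-5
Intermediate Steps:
D = 5/2 (D = -1/2*(-5) = 5/2 ≈ 2.5000)
u(S, K) = 4 - (5/2 + K)/(4 + S) (u(S, K) = 4 - (K + 5/2)/(S + 4) = 4 - (5/2 + K)/(4 + S))
n(k) = 19*k/6 (n(k) = ((27/2 - 1*10 + 4*11)/(4 + 11))*k = ((27/2 - 10 + 44)/15)*k = ((1/15)*(95/2))*k = 19*k/6)
1/(76623 + n((-7/(-7) + 5/(-4))*15)) = 1/(76623 + 19*((-7/(-7) + 5/(-4))*15)/6) = 1/(76623 + 19*((-7*(-1/7) + 5*(-1/4))*15)/6) = 1/(76623 + 19*((1 - 5/4)*15)/6) = 1/(76623 + 19*(-1/4*15)/6) = 1/(76623 + (19/6)*(-15/4)) = 1/(76623 - 95/8) = 1/(612889/8) = 8/612889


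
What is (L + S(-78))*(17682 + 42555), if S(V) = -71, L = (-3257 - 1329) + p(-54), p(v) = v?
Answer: -283776507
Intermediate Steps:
L = -4640 (L = (-3257 - 1329) - 54 = -4586 - 54 = -4640)
(L + S(-78))*(17682 + 42555) = (-4640 - 71)*(17682 + 42555) = -4711*60237 = -283776507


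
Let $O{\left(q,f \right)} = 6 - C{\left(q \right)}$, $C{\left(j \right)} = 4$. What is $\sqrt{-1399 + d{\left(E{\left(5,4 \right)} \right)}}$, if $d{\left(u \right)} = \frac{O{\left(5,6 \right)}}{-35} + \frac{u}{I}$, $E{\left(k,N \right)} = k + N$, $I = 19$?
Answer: $\frac{i \sqrt{618488570}}{665} \approx 37.398 i$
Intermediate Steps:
$O{\left(q,f \right)} = 2$ ($O{\left(q,f \right)} = 6 - 4 = 2$)
$E{\left(k,N \right)} = N + k$
$d{\left(u \right)} = - \frac{2}{35} + \frac{u}{19}$ ($d{\left(u \right)} = \frac{2}{-35} + \frac{u}{19} = 2 \left(- \frac{1}{35}\right) + u \frac{1}{19} = - \frac{2}{35} + \frac{u}{19}$)
$\sqrt{-1399 + d{\left(E{\left(5,4 \right)} \right)}} = \sqrt{-1399 - \left(\frac{2}{35} - \frac{4 + 5}{19}\right)} = \sqrt{-1399 + \left(- \frac{2}{35} + \frac{1}{19} \cdot 9\right)} = \sqrt{-1399 + \left(- \frac{2}{35} + \frac{9}{19}\right)} = \sqrt{-1399 + \frac{277}{665}} = \sqrt{- \frac{930058}{665}} = \frac{i \sqrt{618488570}}{665}$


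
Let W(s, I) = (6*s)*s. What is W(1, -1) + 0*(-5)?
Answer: 6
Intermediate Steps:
W(s, I) = 6*s²
W(1, -1) + 0*(-5) = 6*1² + 0*(-5) = 6*1 + 0 = 6 + 0 = 6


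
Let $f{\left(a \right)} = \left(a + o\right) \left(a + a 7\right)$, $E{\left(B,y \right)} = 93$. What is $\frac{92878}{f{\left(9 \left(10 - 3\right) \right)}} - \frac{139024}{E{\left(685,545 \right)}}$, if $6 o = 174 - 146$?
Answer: $- \frac{262924269}{176204} \approx -1492.2$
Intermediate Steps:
$o = \frac{14}{3}$ ($o = \frac{174 - 146}{6} = \frac{1}{6} \cdot 28 = \frac{14}{3} \approx 4.6667$)
$f{\left(a \right)} = 8 a \left(\frac{14}{3} + a\right)$ ($f{\left(a \right)} = \left(a + \frac{14}{3}\right) \left(a + a 7\right) = \left(\frac{14}{3} + a\right) \left(a + 7 a\right) = \left(\frac{14}{3} + a\right) 8 a = 8 a \left(\frac{14}{3} + a\right)$)
$\frac{92878}{f{\left(9 \left(10 - 3\right) \right)}} - \frac{139024}{E{\left(685,545 \right)}} = \frac{92878}{\frac{8}{3} \cdot 9 \left(10 - 3\right) \left(14 + 3 \cdot 9 \left(10 - 3\right)\right)} - \frac{139024}{93} = \frac{92878}{\frac{8}{3} \cdot 9 \cdot 7 \left(14 + 3 \cdot 9 \cdot 7\right)} - \frac{139024}{93} = \frac{92878}{\frac{8}{3} \cdot 63 \left(14 + 3 \cdot 63\right)} - \frac{139024}{93} = \frac{92878}{\frac{8}{3} \cdot 63 \left(14 + 189\right)} - \frac{139024}{93} = \frac{92878}{\frac{8}{3} \cdot 63 \cdot 203} - \frac{139024}{93} = \frac{92878}{34104} - \frac{139024}{93} = 92878 \cdot \frac{1}{34104} - \frac{139024}{93} = \frac{46439}{17052} - \frac{139024}{93} = - \frac{262924269}{176204}$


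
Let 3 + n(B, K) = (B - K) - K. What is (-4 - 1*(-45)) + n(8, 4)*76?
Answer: -187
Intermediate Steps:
n(B, K) = -3 + B - 2*K (n(B, K) = -3 + ((B - K) - K) = -3 + (B - 2*K) = -3 + B - 2*K)
(-4 - 1*(-45)) + n(8, 4)*76 = (-4 - 1*(-45)) + (-3 + 8 - 2*4)*76 = (-4 + 45) + (-3 + 8 - 8)*76 = 41 - 3*76 = 41 - 228 = -187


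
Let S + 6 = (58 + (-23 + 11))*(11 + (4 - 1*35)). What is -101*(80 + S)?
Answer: 85446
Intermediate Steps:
S = -926 (S = -6 + (58 + (-23 + 11))*(11 + (4 - 1*35)) = -6 + (58 - 12)*(11 + (4 - 35)) = -6 + 46*(11 - 31) = -6 + 46*(-20) = -6 - 920 = -926)
-101*(80 + S) = -101*(80 - 926) = -101*(-846) = 85446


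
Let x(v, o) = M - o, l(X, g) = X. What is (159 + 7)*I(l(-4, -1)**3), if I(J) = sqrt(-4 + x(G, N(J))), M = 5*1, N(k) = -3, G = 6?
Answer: 332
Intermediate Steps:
M = 5
x(v, o) = 5 - o
I(J) = 2 (I(J) = sqrt(-4 + (5 - 1*(-3))) = sqrt(-4 + (5 + 3)) = sqrt(-4 + 8) = sqrt(4) = 2)
(159 + 7)*I(l(-4, -1)**3) = (159 + 7)*2 = 166*2 = 332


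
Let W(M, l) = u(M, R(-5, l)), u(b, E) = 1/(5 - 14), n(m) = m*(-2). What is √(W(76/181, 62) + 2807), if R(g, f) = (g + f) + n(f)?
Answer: √25262/3 ≈ 52.980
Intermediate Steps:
n(m) = -2*m
R(g, f) = g - f (R(g, f) = (g + f) - 2*f = (f + g) - 2*f = g - f)
u(b, E) = -⅑ (u(b, E) = 1/(-9) = -⅑)
W(M, l) = -⅑
√(W(76/181, 62) + 2807) = √(-⅑ + 2807) = √(25262/9) = √25262/3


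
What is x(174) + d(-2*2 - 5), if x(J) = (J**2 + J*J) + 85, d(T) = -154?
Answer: 60483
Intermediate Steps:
x(J) = 85 + 2*J**2 (x(J) = (J**2 + J**2) + 85 = 2*J**2 + 85 = 85 + 2*J**2)
x(174) + d(-2*2 - 5) = (85 + 2*174**2) - 154 = (85 + 2*30276) - 154 = (85 + 60552) - 154 = 60637 - 154 = 60483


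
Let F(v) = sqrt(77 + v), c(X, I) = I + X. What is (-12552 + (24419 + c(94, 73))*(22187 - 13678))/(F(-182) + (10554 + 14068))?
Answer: 5150669335084/606242989 - 209189722*I*sqrt(105)/606242989 ≈ 8496.0 - 3.5358*I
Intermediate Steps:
(-12552 + (24419 + c(94, 73))*(22187 - 13678))/(F(-182) + (10554 + 14068)) = (-12552 + (24419 + (73 + 94))*(22187 - 13678))/(sqrt(77 - 182) + (10554 + 14068)) = (-12552 + (24419 + 167)*8509)/(sqrt(-105) + 24622) = (-12552 + 24586*8509)/(I*sqrt(105) + 24622) = (-12552 + 209202274)/(24622 + I*sqrt(105)) = 209189722/(24622 + I*sqrt(105))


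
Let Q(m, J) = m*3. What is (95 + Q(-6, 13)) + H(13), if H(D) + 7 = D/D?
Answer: 71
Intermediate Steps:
Q(m, J) = 3*m
H(D) = -6 (H(D) = -7 + D/D = -7 + 1 = -6)
(95 + Q(-6, 13)) + H(13) = (95 + 3*(-6)) - 6 = (95 - 18) - 6 = 77 - 6 = 71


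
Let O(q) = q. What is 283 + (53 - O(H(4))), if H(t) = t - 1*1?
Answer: 333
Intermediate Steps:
H(t) = -1 + t (H(t) = t - 1 = -1 + t)
283 + (53 - O(H(4))) = 283 + (53 - (-1 + 4)) = 283 + (53 - 1*3) = 283 + (53 - 3) = 283 + 50 = 333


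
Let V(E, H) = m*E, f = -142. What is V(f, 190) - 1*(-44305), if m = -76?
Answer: 55097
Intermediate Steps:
V(E, H) = -76*E
V(f, 190) - 1*(-44305) = -76*(-142) - 1*(-44305) = 10792 + 44305 = 55097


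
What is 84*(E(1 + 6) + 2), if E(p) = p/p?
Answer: 252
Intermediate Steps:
E(p) = 1
84*(E(1 + 6) + 2) = 84*(1 + 2) = 84*3 = 252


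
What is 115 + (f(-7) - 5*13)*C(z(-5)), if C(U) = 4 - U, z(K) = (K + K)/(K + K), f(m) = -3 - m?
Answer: -68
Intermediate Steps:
z(K) = 1 (z(K) = (2*K)/((2*K)) = (2*K)*(1/(2*K)) = 1)
115 + (f(-7) - 5*13)*C(z(-5)) = 115 + ((-3 - 1*(-7)) - 5*13)*(4 - 1*1) = 115 + ((-3 + 7) - 65)*(4 - 1) = 115 + (4 - 65)*3 = 115 - 61*3 = 115 - 183 = -68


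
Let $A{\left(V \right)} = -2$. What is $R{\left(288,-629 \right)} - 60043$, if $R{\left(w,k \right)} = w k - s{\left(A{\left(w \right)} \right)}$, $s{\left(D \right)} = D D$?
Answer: $-241199$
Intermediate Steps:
$s{\left(D \right)} = D^{2}$
$R{\left(w,k \right)} = -4 + k w$ ($R{\left(w,k \right)} = w k - \left(-2\right)^{2} = k w - 4 = -4 + k w$)
$R{\left(288,-629 \right)} - 60043 = \left(-4 - 181152\right) - 60043 = -181156 - 60043 = -241199$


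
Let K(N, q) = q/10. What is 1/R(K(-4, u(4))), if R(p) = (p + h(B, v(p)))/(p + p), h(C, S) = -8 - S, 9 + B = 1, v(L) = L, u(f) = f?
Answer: -⅒ ≈ -0.10000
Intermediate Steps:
B = -8 (B = -9 + 1 = -8)
K(N, q) = q/10 (K(N, q) = q*(⅒) = q/10)
R(p) = -4/p (R(p) = (p + (-8 - p))/(p + p) = -8*1/(2*p) = -4/p)
1/R(K(-4, u(4))) = 1/(-4/((⅒)*4)) = 1/(-4/⅖) = 1/(-4*5/2) = 1/(-10) = -⅒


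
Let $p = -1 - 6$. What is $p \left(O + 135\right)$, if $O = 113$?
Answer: $-1736$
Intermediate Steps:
$p = -7$ ($p = -1 - 6 = -7$)
$p \left(O + 135\right) = - 7 \left(113 + 135\right) = \left(-7\right) 248 = -1736$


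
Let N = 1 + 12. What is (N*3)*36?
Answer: 1404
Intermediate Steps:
N = 13
(N*3)*36 = (13*3)*36 = 39*36 = 1404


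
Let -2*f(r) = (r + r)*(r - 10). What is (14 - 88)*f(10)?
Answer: 0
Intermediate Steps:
f(r) = -r*(-10 + r) (f(r) = -(r + r)*(r - 10)/2 = -2*r*(-10 + r)/2 = -r*(-10 + r))
(14 - 88)*f(10) = (14 - 88)*(10*(10 - 1*10)) = -740*(10 - 10) = -740*0 = -74*0 = 0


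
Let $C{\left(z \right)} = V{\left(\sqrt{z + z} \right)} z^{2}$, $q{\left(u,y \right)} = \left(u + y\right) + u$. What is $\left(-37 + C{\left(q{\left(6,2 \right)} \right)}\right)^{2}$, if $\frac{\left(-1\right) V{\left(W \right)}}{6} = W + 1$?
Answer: $40194697 + 5705952 \sqrt{7} \approx 5.5291 \cdot 10^{7}$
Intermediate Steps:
$V{\left(W \right)} = -6 - 6 W$ ($V{\left(W \right)} = - 6 \left(W + 1\right) = - 6 \left(1 + W\right) = -6 - 6 W$)
$q{\left(u,y \right)} = y + 2 u$
$C{\left(z \right)} = z^{2} \left(-6 - 6 \sqrt{2} \sqrt{z}\right)$ ($C{\left(z \right)} = \left(-6 - 6 \sqrt{z + z}\right) z^{2} = \left(-6 - 6 \sqrt{2 z}\right) z^{2} = \left(-6 - 6 \sqrt{2} \sqrt{z}\right) z^{2} = z^{2} \left(-6 - 6 \sqrt{2} \sqrt{z}\right)$)
$\left(-37 + C{\left(q{\left(6,2 \right)} \right)}\right)^{2} = \left(-37 - \left(6 \left(2 + 2 \cdot 6\right)^{2} + 6 \sqrt{2} \left(2 + 2 \cdot 6\right)^{\frac{5}{2}}\right)\right)^{2} = \left(-37 - \left(6 \left(2 + 12\right)^{2} + 6 \sqrt{2} \left(2 + 12\right)^{\frac{5}{2}}\right)\right)^{2} = \left(-37 - \left(1176 + 6 \sqrt{2} \cdot 14^{\frac{5}{2}}\right)\right)^{2} = \left(-37 - \left(1176 + 6 \sqrt{2} \cdot 196 \sqrt{14}\right)\right)^{2} = \left(-37 - \left(1176 + 2352 \sqrt{7}\right)\right)^{2} = \left(-1213 - 2352 \sqrt{7}\right)^{2}$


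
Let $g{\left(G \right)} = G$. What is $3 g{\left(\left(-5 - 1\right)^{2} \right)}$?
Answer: $108$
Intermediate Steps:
$3 g{\left(\left(-5 - 1\right)^{2} \right)} = 3 \left(-5 - 1\right)^{2} = 3 \left(-6\right)^{2} = 3 \cdot 36 = 108$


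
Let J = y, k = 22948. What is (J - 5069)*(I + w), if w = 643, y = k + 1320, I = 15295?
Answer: 305993662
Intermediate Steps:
y = 24268 (y = 22948 + 1320 = 24268)
J = 24268
(J - 5069)*(I + w) = (24268 - 5069)*(15295 + 643) = 19199*15938 = 305993662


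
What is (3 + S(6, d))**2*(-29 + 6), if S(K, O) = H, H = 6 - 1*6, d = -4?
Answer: -207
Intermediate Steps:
H = 0 (H = 6 - 6 = 0)
S(K, O) = 0
(3 + S(6, d))**2*(-29 + 6) = (3 + 0)**2*(-29 + 6) = 3**2*(-23) = 9*(-23) = -207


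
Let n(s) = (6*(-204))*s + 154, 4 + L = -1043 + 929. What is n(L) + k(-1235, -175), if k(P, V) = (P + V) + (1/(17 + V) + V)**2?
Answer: 4338823465/24964 ≈ 1.7380e+5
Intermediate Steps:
k(P, V) = P + V + (V + 1/(17 + V))**2 (k(P, V) = (P + V) + (V + 1/(17 + V))**2 = P + V + (V + 1/(17 + V))**2)
L = -118 (L = -4 + (-1043 + 929) = -4 - 114 = -118)
n(s) = 154 - 1224*s (n(s) = -1224*s + 154 = 154 - 1224*s)
n(L) + k(-1235, -175) = (154 - 1224*(-118)) + (-1235 - 175 + (1 + (-175)**2 + 17*(-175))**2/(17 - 175)**2) = (154 + 144432) + (-1235 - 175 + (1 + 30625 - 2975)**2/(-158)**2) = 144586 + (-1235 - 175 + (1/24964)*27651**2) = 144586 + (-1235 - 175 + (1/24964)*764577801) = 144586 + (-1235 - 175 + 764577801/24964) = 144586 + 729378561/24964 = 4338823465/24964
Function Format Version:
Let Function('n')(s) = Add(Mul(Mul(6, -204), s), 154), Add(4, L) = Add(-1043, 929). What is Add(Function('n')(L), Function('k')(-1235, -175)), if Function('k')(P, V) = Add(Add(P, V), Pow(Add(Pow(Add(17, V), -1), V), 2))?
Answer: Rational(4338823465, 24964) ≈ 1.7380e+5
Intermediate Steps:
Function('k')(P, V) = Add(P, V, Pow(Add(V, Pow(Add(17, V), -1)), 2)) (Function('k')(P, V) = Add(Add(P, V), Pow(Add(V, Pow(Add(17, V), -1)), 2)) = Add(P, V, Pow(Add(V, Pow(Add(17, V), -1)), 2)))
L = -118 (L = Add(-4, Add(-1043, 929)) = Add(-4, -114) = -118)
Function('n')(s) = Add(154, Mul(-1224, s)) (Function('n')(s) = Add(Mul(-1224, s), 154) = Add(154, Mul(-1224, s)))
Add(Function('n')(L), Function('k')(-1235, -175)) = Add(Add(154, Mul(-1224, -118)), Add(-1235, -175, Mul(Pow(Add(17, -175), -2), Pow(Add(1, Pow(-175, 2), Mul(17, -175)), 2)))) = Add(Add(154, 144432), Add(-1235, -175, Mul(Pow(-158, -2), Pow(Add(1, 30625, -2975), 2)))) = Add(144586, Add(-1235, -175, Mul(Rational(1, 24964), Pow(27651, 2)))) = Add(144586, Add(-1235, -175, Mul(Rational(1, 24964), 764577801))) = Add(144586, Add(-1235, -175, Rational(764577801, 24964))) = Add(144586, Rational(729378561, 24964)) = Rational(4338823465, 24964)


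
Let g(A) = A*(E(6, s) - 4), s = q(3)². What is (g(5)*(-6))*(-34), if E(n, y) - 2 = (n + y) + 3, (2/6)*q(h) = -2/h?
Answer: 11220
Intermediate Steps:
q(h) = -6/h (q(h) = 3*(-2/h) = -6/h)
s = 4 (s = (-6/3)² = (-6*⅓)² = (-2)² = 4)
E(n, y) = 5 + n + y (E(n, y) = 2 + ((n + y) + 3) = 2 + (3 + n + y) = 5 + n + y)
g(A) = 11*A (g(A) = A*((5 + 6 + 4) - 4) = A*(15 - 4) = A*11 = 11*A)
(g(5)*(-6))*(-34) = ((11*5)*(-6))*(-34) = (55*(-6))*(-34) = -330*(-34) = 11220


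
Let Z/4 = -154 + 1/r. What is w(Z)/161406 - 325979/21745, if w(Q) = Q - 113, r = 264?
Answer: -3473634004469/231645049020 ≈ -14.995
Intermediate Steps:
Z = -40655/66 (Z = 4*(-154 + 1/264) = 4*(-40655/264) = -40655/66 ≈ -615.98)
w(Q) = -113 + Q
w(Z)/161406 - 325979/21745 = (-113 - 40655/66)/161406 - 325979/21745 = -48113/66*1/161406 - 325979*1/21745 = -48113/10652796 - 325979/21745 = -3473634004469/231645049020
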